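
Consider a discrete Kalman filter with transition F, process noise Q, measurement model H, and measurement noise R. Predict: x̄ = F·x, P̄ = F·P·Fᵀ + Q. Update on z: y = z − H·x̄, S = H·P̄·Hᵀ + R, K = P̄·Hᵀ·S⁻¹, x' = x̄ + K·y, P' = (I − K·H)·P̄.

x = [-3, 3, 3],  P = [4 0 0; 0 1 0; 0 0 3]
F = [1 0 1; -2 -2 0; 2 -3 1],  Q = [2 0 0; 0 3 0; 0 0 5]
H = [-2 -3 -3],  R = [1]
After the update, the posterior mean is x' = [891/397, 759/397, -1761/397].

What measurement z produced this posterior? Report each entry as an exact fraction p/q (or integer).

z = [3]

x̄ = F·x = [0, 0, -12]
P̄ = F·P·Fᵀ + Q = [9 -8 11; -8 23 -10; 11 -10 33]
S = H·P̄·Hᵀ + R = [397]
K = P̄·Hᵀ·S⁻¹ = [-27/397; -23/397; -91/397]
x' − x̄ = [891/397, 759/397, 3003/397] = K·y
y = (KᵀK)⁻¹·Kᵀ·(x' − x̄) = [-33]
z = y + H·x̄ = [-33] + [36] = [3]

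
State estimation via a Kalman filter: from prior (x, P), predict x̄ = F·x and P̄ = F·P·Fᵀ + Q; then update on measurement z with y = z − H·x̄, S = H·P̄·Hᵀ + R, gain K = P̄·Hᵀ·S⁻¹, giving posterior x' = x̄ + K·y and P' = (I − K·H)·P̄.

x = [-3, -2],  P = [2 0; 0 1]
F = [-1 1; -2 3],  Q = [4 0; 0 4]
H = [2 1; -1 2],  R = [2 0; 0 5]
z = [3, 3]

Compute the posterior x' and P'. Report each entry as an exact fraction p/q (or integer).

x̄ = F·x = [1, 0]
P̄ = F·P·Fᵀ + Q = [7 7; 7 21]
y = z − H·x̄ = [1, 4]
S = H·P̄·Hᵀ + R = [79 49; 49 68]
K = P̄·Hᵀ·S⁻¹ = [1085/2971 -476/2971; 665/2971 1050/2971]
x' = x̄ + K·y = [2152/2971, 4865/2971]
P' = (I − K·H)·P̄ = [1344/2971 -518/2971; -518/2971 2366/2971]

x' = [2152/2971, 4865/2971]
P' = [1344/2971 -518/2971; -518/2971 2366/2971]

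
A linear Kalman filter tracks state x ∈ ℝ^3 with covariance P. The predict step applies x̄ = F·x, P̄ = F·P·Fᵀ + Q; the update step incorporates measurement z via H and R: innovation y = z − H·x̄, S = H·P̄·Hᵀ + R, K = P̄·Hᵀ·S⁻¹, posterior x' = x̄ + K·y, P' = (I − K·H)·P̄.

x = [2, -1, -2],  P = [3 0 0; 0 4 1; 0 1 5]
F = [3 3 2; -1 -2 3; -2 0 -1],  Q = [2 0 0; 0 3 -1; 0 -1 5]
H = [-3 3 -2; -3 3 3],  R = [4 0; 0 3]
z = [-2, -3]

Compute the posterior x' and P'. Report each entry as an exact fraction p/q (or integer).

x' = [-977504/208265, -228786/41653, -8984/41653]
P' = [4563364/208265 911074/41653 -8465/41653; 911074/41653 918320/41653 -11719/41653; -8465/41653 -11719/41653 11471/41653]

x̄ = F·x = [-1, -6, -2]
P̄ = F·P·Fᵀ + Q = [97 2 -31; 2 55 -8; -31 -8 22]
y = z − H·x̄ = [9, 18]
S = H·P̄·Hᵀ + R = [1148 1269; 1269 1947]
K = P̄·Hᵀ·S⁻¹ = [15167/208265 -50319/208265; 11294/41653 -4473/41653; -8176/41653 8217/41653]
x' = x̄ + K·y = [-977504/208265, -228786/41653, -8984/41653]
P' = (I − K·H)·P̄ = [4563364/208265 911074/41653 -8465/41653; 911074/41653 918320/41653 -11719/41653; -8465/41653 -11719/41653 11471/41653]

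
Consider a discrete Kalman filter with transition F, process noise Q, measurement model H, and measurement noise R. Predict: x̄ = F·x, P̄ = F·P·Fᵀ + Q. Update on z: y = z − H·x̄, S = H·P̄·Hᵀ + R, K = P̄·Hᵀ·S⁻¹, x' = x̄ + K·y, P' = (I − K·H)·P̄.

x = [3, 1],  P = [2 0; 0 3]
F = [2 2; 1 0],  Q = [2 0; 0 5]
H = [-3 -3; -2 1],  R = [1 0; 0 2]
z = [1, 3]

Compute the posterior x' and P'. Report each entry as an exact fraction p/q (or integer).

x' = [-12388/11925, 347/477]
P' = [2666/11925 -88/477; -88/477 122/477]

x̄ = F·x = [8, 3]
P̄ = F·P·Fᵀ + Q = [22 4; 4 7]
y = z − H·x̄ = [34, 16]
S = H·P̄·Hᵀ + R = [334 123; 123 81]
K = P̄·Hᵀ·S⁻¹ = [-466/3975 -3766/11925; -34/159 149/477]
x' = x̄ + K·y = [-12388/11925, 347/477]
P' = (I − K·H)·P̄ = [2666/11925 -88/477; -88/477 122/477]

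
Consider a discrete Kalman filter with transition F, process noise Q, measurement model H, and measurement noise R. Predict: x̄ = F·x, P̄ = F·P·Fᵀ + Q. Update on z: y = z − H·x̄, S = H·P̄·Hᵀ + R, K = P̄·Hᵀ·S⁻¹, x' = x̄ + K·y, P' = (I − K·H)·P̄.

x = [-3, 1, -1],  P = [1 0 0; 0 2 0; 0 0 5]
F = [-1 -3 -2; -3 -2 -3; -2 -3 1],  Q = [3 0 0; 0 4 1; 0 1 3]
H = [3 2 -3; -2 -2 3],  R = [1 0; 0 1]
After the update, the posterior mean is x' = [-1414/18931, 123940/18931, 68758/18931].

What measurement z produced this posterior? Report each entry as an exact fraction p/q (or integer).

z = [2, -2]

x̄ = F·x = [2, 10, 2]
P̄ = F·P·Fᵀ + Q = [42 45 10; 45 66 4; 10 4 30]
S = H·P̄·Hᵀ + R = [1225 -1038; -1038 895]
K = P̄·Hᵀ·S⁻¹ = [16998/18931 16668/18931; 10245/18931 7440/18931; 17816/18931 21974/18931]
x' − x̄ = [-39276/18931, -65370/18931, 30896/18931] = K·y
y = (KᵀK)⁻¹·Kᵀ·(x' − x̄) = [-18, 16]
z = y + H·x̄ = [-18, 16] + [20, -18] = [2, -2]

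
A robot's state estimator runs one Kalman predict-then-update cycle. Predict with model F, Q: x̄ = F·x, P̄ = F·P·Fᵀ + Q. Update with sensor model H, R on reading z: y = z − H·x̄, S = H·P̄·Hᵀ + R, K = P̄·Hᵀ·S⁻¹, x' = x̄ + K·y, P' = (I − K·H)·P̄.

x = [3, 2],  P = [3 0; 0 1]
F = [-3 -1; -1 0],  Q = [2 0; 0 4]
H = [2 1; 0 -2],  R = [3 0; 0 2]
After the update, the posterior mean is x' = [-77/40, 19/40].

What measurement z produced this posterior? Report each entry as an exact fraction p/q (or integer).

z = [-3, -1]

x̄ = F·x = [-11, -3]
P̄ = F·P·Fᵀ + Q = [30 9; 9 7]
S = H·P̄·Hᵀ + R = [166 -50; -50 30]
K = P̄·Hᵀ·S⁻¹ = [117/248 231/1240; 5/248 -537/1240]
x' − x̄ = [363/40, 139/40] = K·y
y = (KᵀK)⁻¹·Kᵀ·(x' − x̄) = [22, -7]
z = y + H·x̄ = [22, -7] + [-25, 6] = [-3, -1]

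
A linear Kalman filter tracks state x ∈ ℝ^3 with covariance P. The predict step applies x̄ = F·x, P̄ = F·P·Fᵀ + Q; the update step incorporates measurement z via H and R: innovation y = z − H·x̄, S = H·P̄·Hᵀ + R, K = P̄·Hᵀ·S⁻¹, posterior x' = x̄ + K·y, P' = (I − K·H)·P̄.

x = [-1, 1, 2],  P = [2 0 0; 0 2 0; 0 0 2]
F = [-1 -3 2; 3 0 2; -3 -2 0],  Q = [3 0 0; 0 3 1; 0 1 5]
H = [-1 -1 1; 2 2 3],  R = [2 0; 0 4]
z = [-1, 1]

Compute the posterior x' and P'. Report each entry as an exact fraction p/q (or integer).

x' = [11273/51049, 30461/51049, -9841/51049]
P' = [220144/51049 -206722/51049 5532/51049; -206722/51049 237438/51049 -21388/51049; 5532/51049 -21388/51049 24044/51049]

x̄ = F·x = [2, 1, 1]
P̄ = F·P·Fᵀ + Q = [31 2 18; 2 29 -17; 18 -17 31]
y = z − H·x̄ = [1, -8]
S = H·P̄·Hᵀ + R = [95 -36; -36 551]
K = P̄·Hᵀ·S⁻¹ = [-3945/51049 10860/51049; -26052/51049 -683/51049; 19950/51049 10105/51049]
x' = x̄ + K·y = [11273/51049, 30461/51049, -9841/51049]
P' = (I − K·H)·P̄ = [220144/51049 -206722/51049 5532/51049; -206722/51049 237438/51049 -21388/51049; 5532/51049 -21388/51049 24044/51049]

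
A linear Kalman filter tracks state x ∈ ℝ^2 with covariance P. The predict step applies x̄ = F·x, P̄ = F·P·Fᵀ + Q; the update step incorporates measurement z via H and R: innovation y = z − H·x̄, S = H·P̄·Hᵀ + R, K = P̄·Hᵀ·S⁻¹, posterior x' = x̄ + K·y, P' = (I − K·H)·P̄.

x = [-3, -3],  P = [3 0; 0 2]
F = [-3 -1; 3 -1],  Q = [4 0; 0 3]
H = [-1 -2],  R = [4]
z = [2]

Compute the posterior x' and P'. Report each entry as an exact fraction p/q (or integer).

x̄ = F·x = [12, -6]
P̄ = F·P·Fᵀ + Q = [33 -25; -25 32]
y = z − H·x̄ = [2]
S = H·P̄·Hᵀ + R = [65]
K = P̄·Hᵀ·S⁻¹ = [17/65; -3/5]
x' = x̄ + K·y = [814/65, -36/5]
P' = (I − K·H)·P̄ = [1856/65 -74/5; -74/5 43/5]

x' = [814/65, -36/5]
P' = [1856/65 -74/5; -74/5 43/5]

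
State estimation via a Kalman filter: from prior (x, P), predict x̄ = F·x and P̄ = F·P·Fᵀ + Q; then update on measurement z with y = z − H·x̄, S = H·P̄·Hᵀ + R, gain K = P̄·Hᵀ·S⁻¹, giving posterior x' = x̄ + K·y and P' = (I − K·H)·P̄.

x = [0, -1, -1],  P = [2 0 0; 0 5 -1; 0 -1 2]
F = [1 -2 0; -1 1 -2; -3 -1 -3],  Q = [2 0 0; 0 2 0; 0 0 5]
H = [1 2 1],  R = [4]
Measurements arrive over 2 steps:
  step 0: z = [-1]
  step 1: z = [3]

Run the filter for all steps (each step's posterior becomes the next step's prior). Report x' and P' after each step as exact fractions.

step 0: x' = [37/14, -11/7, -17/70], P' = [163/7 -92/7 19/7; -92/7 67/7 -34/7; 19/7 -34/7 311/35]
step 1: x' = [74633/28539, 15305/57078, -1921/9513], P' = [1109566/28539 -265945/28539 -204272/9513; -265945/28539 119824/28539 23531/9513; -204272/9513 23531/9513 59086/3171]

step 0: x̄ = F·x = [2, 1, 4]
step 0: P̄ = F·P·Fᵀ + Q = [24 -16 -2; -16 21 14; -2 14 40]
step 0: y = z − H·x̄ = [-9]
step 0: S = H·P̄·Hᵀ + R = [140]
step 0: K = P̄·Hᵀ·S⁻¹ = [-1/14; 2/7; 33/70]
step 0: x' = x̄ + K·y = [37/14, -11/7, -17/70]
step 0: P' = (I − K·H)·P̄ = [163/7 -92/7 19/7; -92/7 67/7 -34/7; 19/7 -34/7 311/35]
step 1: x̄ = F·x = [81/14, -261/70, -197/35]
step 1: P̄ = F·P·Fᵀ + Q = [813/7 -747/7 -1076/7; -747/7 4444/35 5921/35; -1076/7 5921/35 8574/35]
step 1: y = z − H·x̄ = [103/10]
step 1: S = H·P̄·Hᵀ + R = [4077/5]
step 1: K = P̄·Hᵀ·S⁻¹ = [-1255/4077; 1582/4077; 716/1359]
step 1: x' = x̄ + K·y = [74633/28539, 15305/57078, -1921/9513]
step 1: P' = (I − K·H)·P̄ = [1109566/28539 -265945/28539 -204272/9513; -265945/28539 119824/28539 23531/9513; -204272/9513 23531/9513 59086/3171]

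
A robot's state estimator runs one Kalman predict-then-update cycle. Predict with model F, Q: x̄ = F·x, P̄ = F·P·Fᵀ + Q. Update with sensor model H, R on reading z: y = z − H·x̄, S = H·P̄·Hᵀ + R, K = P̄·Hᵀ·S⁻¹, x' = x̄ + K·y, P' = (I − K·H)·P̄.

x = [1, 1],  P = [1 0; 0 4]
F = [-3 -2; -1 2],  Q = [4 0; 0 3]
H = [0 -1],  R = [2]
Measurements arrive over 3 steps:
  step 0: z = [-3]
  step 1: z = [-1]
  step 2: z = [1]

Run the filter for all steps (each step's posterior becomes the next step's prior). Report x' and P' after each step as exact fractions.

step 0: x̄ = F·x = [-5, 1]
step 0: P̄ = F·P·Fᵀ + Q = [29 -13; -13 20]
step 0: y = z − H·x̄ = [-2]
step 0: S = H·P̄·Hᵀ + R = [22]
step 0: K = P̄·Hᵀ·S⁻¹ = [13/22; -10/11]
step 0: x' = x̄ + K·y = [-68/11, 31/11]
step 0: P' = (I − K·H)·P̄ = [469/22 -13/11; -13/11 20/11]
step 1: x̄ = F·x = [142/11, 130/11]
step 1: P̄ = F·P·Fᵀ + Q = [4157/22 1351/22; 1351/22 799/22]
step 1: y = z − H·x̄ = [119/11]
step 1: S = H·P̄·Hᵀ + R = [843/22]
step 1: K = P̄·Hᵀ·S⁻¹ = [-1351/843; -799/843]
step 1: x' = x̄ + K·y = [-3733/843, 1319/843]
step 1: P' = (I − K·H)·P̄ = [76325/843 2702/843; 2702/843 1598/843]
step 2: x̄ = F·x = [8561/843, 6371/843]
step 2: P̄ = F·P·Fᵀ + Q = [729113/843 211775/843; 211775/843 74438/843]
step 2: y = z − H·x̄ = [7214/843]
step 2: S = H·P̄·Hᵀ + R = [76124/843]
step 2: K = P̄·Hᵀ·S⁻¹ = [-211775/76124; -37219/38062]
step 2: x' = x̄ + K·y = [-519601/38062, -15424/19031]
step 2: P' = (I − K·H)·P̄ = [12638609/76124 211775/38062; 211775/38062 37219/19031]

step 0: x' = [-68/11, 31/11], P' = [469/22 -13/11; -13/11 20/11]
step 1: x' = [-3733/843, 1319/843], P' = [76325/843 2702/843; 2702/843 1598/843]
step 2: x' = [-519601/38062, -15424/19031], P' = [12638609/76124 211775/38062; 211775/38062 37219/19031]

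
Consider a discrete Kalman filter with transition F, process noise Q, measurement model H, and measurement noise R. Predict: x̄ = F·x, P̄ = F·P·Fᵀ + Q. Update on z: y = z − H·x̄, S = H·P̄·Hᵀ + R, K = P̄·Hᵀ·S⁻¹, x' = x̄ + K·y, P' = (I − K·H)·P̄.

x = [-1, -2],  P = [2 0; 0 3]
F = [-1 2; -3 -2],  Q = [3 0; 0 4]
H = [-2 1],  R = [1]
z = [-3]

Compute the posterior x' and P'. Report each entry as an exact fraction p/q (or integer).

x' = [259/127, 153/127]
P' = [559/127 1078/127; 1078/127 2202/127]

x̄ = F·x = [-3, 7]
P̄ = F·P·Fᵀ + Q = [17 -6; -6 34]
y = z − H·x̄ = [-16]
S = H·P̄·Hᵀ + R = [127]
K = P̄·Hᵀ·S⁻¹ = [-40/127; 46/127]
x' = x̄ + K·y = [259/127, 153/127]
P' = (I − K·H)·P̄ = [559/127 1078/127; 1078/127 2202/127]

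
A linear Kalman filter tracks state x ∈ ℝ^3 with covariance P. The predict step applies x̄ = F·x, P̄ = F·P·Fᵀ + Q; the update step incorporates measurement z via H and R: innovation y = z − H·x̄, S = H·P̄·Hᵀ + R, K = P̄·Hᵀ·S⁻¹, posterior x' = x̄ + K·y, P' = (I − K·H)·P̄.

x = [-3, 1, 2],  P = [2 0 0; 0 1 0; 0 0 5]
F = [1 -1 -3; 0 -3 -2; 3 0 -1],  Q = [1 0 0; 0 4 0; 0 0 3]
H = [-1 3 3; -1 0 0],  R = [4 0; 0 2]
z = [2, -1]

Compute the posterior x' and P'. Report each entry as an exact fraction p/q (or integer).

x̄ = F·x = [-10, -7, -11]
P̄ = F·P·Fᵀ + Q = [49 33 21; 33 33 10; 21 10 26]
y = z − H·x̄ = [46, -11]
S = H·P̄·Hᵀ + R = [440 -113; -113 51]
K = P̄·Hᵀ·S⁻¹ = [226/9671 -8791/9671; 1167/9671 -3672/9671; 2064/9671 591/9671]
x' = x̄ + K·y = [10387/9671, 26377/9671, -17938/9671]
P' = (I − K·H)·P̄ = [17582/9671 7344/9671 -1182/9671; 7344/9671 85935/9671 -81931/9671; -1182/9671 -81931/9671 84289/9671]

x' = [10387/9671, 26377/9671, -17938/9671]
P' = [17582/9671 7344/9671 -1182/9671; 7344/9671 85935/9671 -81931/9671; -1182/9671 -81931/9671 84289/9671]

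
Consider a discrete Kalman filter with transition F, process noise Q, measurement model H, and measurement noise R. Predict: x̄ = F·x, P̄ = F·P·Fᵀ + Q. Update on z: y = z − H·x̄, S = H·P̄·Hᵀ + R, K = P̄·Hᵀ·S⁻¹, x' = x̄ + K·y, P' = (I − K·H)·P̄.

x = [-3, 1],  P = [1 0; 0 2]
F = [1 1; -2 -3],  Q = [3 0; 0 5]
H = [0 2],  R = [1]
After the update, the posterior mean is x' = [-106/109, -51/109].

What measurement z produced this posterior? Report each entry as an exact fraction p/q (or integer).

z = [-1]

x̄ = F·x = [-2, 3]
P̄ = F·P·Fᵀ + Q = [6 -8; -8 27]
S = H·P̄·Hᵀ + R = [109]
K = P̄·Hᵀ·S⁻¹ = [-16/109; 54/109]
x' − x̄ = [112/109, -378/109] = K·y
y = (KᵀK)⁻¹·Kᵀ·(x' − x̄) = [-7]
z = y + H·x̄ = [-7] + [6] = [-1]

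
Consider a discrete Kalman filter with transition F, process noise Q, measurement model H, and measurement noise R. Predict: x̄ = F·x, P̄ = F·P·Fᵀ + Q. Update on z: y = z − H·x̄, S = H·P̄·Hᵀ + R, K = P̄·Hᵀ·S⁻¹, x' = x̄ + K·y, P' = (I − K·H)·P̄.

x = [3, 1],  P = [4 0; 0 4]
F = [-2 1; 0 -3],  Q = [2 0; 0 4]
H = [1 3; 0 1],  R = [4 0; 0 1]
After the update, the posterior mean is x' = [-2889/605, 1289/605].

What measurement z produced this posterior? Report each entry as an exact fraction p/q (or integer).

x̄ = F·x = [-5, -3]
P̄ = F·P·Fᵀ + Q = [22 -12; -12 40]
S = H·P̄·Hᵀ + R = [314 108; 108 41]
K = P̄·Hᵀ·S⁻¹ = [361/605 -1128/605; 54/605 448/605]
x' − x̄ = [136/605, 3104/605] = K·y
y = (KᵀK)⁻¹·Kᵀ·(x' − x̄) = [16, 5]
z = y + H·x̄ = [16, 5] + [-14, -3] = [2, 2]

z = [2, 2]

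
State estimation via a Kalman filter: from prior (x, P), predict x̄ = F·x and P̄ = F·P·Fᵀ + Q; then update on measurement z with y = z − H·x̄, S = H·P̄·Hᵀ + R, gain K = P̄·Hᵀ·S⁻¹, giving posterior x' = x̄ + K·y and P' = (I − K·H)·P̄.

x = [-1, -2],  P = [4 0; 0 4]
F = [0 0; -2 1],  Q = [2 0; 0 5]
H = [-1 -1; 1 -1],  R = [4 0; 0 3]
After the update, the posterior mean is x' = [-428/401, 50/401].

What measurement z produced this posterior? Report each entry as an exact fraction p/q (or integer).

z = [2, -2]

x̄ = F·x = [0, 0]
P̄ = F·P·Fᵀ + Q = [2 0; 0 25]
S = H·P̄·Hᵀ + R = [31 23; 23 30]
K = P̄·Hᵀ·S⁻¹ = [-106/401 108/401; -175/401 -200/401]
x' − x̄ = [-428/401, 50/401] = K·y
y = (KᵀK)⁻¹·Kᵀ·(x' − x̄) = [2, -2]
z = y + H·x̄ = [2, -2] + [0, 0] = [2, -2]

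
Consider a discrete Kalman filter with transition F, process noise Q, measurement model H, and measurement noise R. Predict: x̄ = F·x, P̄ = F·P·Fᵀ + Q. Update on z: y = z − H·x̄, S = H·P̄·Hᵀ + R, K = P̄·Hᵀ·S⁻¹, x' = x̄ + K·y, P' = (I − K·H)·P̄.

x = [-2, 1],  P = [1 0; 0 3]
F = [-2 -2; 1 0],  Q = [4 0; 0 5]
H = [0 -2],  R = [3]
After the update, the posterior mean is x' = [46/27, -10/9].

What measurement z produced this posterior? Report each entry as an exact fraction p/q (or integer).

z = [2]

x̄ = F·x = [2, -2]
P̄ = F·P·Fᵀ + Q = [20 -2; -2 6]
S = H·P̄·Hᵀ + R = [27]
K = P̄·Hᵀ·S⁻¹ = [4/27; -4/9]
x' − x̄ = [-8/27, 8/9] = K·y
y = (KᵀK)⁻¹·Kᵀ·(x' − x̄) = [-2]
z = y + H·x̄ = [-2] + [4] = [2]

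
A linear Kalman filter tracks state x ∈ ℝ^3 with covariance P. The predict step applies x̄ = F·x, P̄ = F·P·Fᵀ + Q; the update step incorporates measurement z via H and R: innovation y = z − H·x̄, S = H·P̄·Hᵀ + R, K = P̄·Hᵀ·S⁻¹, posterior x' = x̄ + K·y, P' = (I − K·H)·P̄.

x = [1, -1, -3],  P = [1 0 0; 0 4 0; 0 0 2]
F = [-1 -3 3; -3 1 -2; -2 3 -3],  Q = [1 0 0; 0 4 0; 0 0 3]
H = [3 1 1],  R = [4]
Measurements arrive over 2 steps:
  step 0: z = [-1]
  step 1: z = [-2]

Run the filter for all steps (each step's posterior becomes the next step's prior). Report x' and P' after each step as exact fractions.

step 0: x̄ = F·x = [-7, 2, 4]
step 0: P̄ = F·P·Fᵀ + Q = [56 -21 -52; -21 25 30; -52 30 61]
step 0: y = z − H·x̄ = [14]
step 0: S = H·P̄·Hᵀ + R = [216]
step 0: K = P̄·Hᵀ·S⁻¹ = [95/216; -1/27; -65/216]
step 0: x' = x̄ + K·y = [-91/108, 40/27, -23/108]
step 0: P' = (I − K·H)·P̄ = [3071/216 -472/27 -5057/216; -472/27 667/27 745/27; -5057/216 745/27 8951/216]
step 1: x̄ = F·x = [-229/54, 479/108, 731/108]
step 1: P̄ = F·P·Fᵀ + Q = [8069/54 -835/108 -5659/108; -835/108 7775/216 10295/216; -5659/108 10295/216 18863/216]
step 1: y = z − H·x̄ = [-13/27]
step 1: S = H·P̄·Hᵀ + R = [32581/27]
step 1: K = P̄·Hᵀ·S⁻¹ = [10480/32581; 3265/65162; -1199/65162]
step 1: x' = x̄ + K·y = [-286427/65162, 574867/130324, 883255/130324]
step 1: P' = (I − K·H)·P̄ = [1601307/65162 -3542205/130324 -5897957/130324; -3542205/130324 8592475/260648 12712995/260648; -5897957/130324 12712995/260648 22655563/260648]

step 0: x' = [-91/108, 40/27, -23/108], P' = [3071/216 -472/27 -5057/216; -472/27 667/27 745/27; -5057/216 745/27 8951/216]
step 1: x' = [-286427/65162, 574867/130324, 883255/130324], P' = [1601307/65162 -3542205/130324 -5897957/130324; -3542205/130324 8592475/260648 12712995/260648; -5897957/130324 12712995/260648 22655563/260648]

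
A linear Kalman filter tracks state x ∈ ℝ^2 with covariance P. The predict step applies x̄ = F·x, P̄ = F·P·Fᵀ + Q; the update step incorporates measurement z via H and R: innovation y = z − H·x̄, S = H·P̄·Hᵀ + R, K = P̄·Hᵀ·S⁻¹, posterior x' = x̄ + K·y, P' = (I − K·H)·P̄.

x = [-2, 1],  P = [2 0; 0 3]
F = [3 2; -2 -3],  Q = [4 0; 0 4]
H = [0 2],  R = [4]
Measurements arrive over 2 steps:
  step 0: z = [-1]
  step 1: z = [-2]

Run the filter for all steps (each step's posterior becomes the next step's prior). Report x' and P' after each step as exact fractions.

step 0: x' = [-23/8, -37/80], P' = [23/2 -3/4; -3/4 39/40]
step 1: x' = [598/677, -1137/1354], P' = [12818/677 -868/677; -868/677 1991/2031]

step 0: x̄ = F·x = [-4, 1]
step 0: P̄ = F·P·Fᵀ + Q = [34 -30; -30 39]
step 0: y = z − H·x̄ = [-3]
step 0: S = H·P̄·Hᵀ + R = [160]
step 0: K = P̄·Hᵀ·S⁻¹ = [-3/8; 39/80]
step 0: x' = x̄ + K·y = [-23/8, -37/80]
step 0: P' = (I − K·H)·P̄ = [23/2 -3/4; -3/4 39/40]
step 1: x̄ = F·x = [-191/20, 571/80]
step 1: P̄ = F·P·Fᵀ + Q = [512/5 -651/10; -651/10 1991/40]
step 1: y = z − H·x̄ = [-651/40]
step 1: S = H·P̄·Hᵀ + R = [2031/10]
step 1: K = P̄·Hᵀ·S⁻¹ = [-434/677; 1991/4062]
step 1: x' = x̄ + K·y = [598/677, -1137/1354]
step 1: P' = (I − K·H)·P̄ = [12818/677 -868/677; -868/677 1991/2031]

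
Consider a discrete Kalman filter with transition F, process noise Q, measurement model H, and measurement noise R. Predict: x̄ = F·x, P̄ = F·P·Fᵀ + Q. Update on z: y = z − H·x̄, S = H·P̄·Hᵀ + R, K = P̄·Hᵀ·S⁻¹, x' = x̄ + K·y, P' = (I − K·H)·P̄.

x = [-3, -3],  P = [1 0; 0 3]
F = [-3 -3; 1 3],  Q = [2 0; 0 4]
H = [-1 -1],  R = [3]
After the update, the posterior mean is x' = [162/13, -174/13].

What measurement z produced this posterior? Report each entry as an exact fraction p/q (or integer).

x̄ = F·x = [18, -12]
P̄ = F·P·Fᵀ + Q = [38 -30; -30 32]
S = H·P̄·Hᵀ + R = [13]
K = P̄·Hᵀ·S⁻¹ = [-8/13; -2/13]
x' − x̄ = [-72/13, -18/13] = K·y
y = (KᵀK)⁻¹·Kᵀ·(x' − x̄) = [9]
z = y + H·x̄ = [9] + [-6] = [3]

z = [3]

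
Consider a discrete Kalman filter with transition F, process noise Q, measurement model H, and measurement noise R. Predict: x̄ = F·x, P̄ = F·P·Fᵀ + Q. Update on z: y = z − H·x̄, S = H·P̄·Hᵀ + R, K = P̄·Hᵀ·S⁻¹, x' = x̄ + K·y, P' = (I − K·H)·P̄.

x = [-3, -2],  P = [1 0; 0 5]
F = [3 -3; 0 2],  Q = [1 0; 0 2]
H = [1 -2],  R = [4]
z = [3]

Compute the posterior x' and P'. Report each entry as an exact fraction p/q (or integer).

x' = [-1031/267, -920/267]
P' = [1460/267 500/267; 500/267 398/267]

x̄ = F·x = [-3, -4]
P̄ = F·P·Fᵀ + Q = [55 -30; -30 22]
y = z − H·x̄ = [-2]
S = H·P̄·Hᵀ + R = [267]
K = P̄·Hᵀ·S⁻¹ = [115/267; -74/267]
x' = x̄ + K·y = [-1031/267, -920/267]
P' = (I − K·H)·P̄ = [1460/267 500/267; 500/267 398/267]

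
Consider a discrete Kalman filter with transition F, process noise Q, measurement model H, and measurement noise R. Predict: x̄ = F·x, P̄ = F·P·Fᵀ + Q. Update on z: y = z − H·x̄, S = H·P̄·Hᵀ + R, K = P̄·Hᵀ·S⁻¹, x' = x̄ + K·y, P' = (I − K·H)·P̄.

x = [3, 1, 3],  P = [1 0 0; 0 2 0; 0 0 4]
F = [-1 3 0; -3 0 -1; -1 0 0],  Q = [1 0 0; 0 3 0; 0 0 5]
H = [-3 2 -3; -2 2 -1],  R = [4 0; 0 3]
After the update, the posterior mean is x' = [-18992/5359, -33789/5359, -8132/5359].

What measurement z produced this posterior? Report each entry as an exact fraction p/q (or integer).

z = [2, -3]

x̄ = F·x = [0, -12, -3]
P̄ = F·P·Fᵀ + Q = [20 3 1; 3 16 3; 1 3 6]
S = H·P̄·Hᵀ + R = [248 157; 157 121]
K = P̄·Hᵀ·S⁻¹ = [-1402/5359 269/5359; -1917/5359 3506/5359; -1501/5359 1859/5359]
x' − x̄ = [-18992/5359, 30519/5359, 7945/5359] = K·y
y = (KᵀK)⁻¹·Kᵀ·(x' − x̄) = [17, 18]
z = y + H·x̄ = [17, 18] + [-15, -21] = [2, -3]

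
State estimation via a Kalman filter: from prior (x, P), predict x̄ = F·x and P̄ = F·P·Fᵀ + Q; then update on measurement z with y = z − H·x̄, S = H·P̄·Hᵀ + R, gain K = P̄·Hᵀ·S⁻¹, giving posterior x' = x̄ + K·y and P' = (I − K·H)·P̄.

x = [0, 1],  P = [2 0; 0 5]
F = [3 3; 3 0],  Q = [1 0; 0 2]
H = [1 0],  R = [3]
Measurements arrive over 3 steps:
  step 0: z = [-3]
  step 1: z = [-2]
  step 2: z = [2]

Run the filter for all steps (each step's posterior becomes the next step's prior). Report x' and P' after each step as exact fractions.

step 0: x̄ = F·x = [3, 0]
step 0: P̄ = F·P·Fᵀ + Q = [64 18; 18 20]
step 0: y = z − H·x̄ = [-6]
step 0: S = H·P̄·Hᵀ + R = [67]
step 0: K = P̄·Hᵀ·S⁻¹ = [64/67; 18/67]
step 0: x' = x̄ + K·y = [-183/67, -108/67]
step 0: P' = (I − K·H)·P̄ = [192/67 54/67; 54/67 1016/67]
step 1: x̄ = F·x = [-873/67, -549/67]
step 1: P̄ = F·P·Fᵀ + Q = [11911/67 2214/67; 2214/67 1862/67]
step 1: y = z − H·x̄ = [739/67]
step 1: S = H·P̄·Hᵀ + R = [12112/67]
step 1: K = P̄·Hᵀ·S⁻¹ = [11911/12112; 1107/6056]
step 1: x' = x̄ + K·y = [-26441/12112, -37413/6056]
step 1: P' = (I − K·H)·P̄ = [35733/12112 3321/6056; 3321/6056 65861/3028]
step 2: x̄ = F·x = [-303801/12112, -79323/12112]
step 2: P̄ = F·P·Fᵀ + Q = [2824261/12112 381375/12112; 381375/12112 345821/12112]
step 2: y = z − H·x̄ = [328025/12112]
step 2: S = H·P̄·Hᵀ + R = [2860597/12112]
step 2: K = P̄·Hᵀ·S⁻¹ = [2824261/2860597; 381375/2860597]
step 2: x' = x̄ + K·y = [4737119/2860597, -8405763/2860597]
step 2: P' = (I − K·H)·P̄ = [8472783/2860597 1144125/2860597; 1144125/2860597 69667076/2860597]

step 0: x' = [-183/67, -108/67], P' = [192/67 54/67; 54/67 1016/67]
step 1: x' = [-26441/12112, -37413/6056], P' = [35733/12112 3321/6056; 3321/6056 65861/3028]
step 2: x' = [4737119/2860597, -8405763/2860597], P' = [8472783/2860597 1144125/2860597; 1144125/2860597 69667076/2860597]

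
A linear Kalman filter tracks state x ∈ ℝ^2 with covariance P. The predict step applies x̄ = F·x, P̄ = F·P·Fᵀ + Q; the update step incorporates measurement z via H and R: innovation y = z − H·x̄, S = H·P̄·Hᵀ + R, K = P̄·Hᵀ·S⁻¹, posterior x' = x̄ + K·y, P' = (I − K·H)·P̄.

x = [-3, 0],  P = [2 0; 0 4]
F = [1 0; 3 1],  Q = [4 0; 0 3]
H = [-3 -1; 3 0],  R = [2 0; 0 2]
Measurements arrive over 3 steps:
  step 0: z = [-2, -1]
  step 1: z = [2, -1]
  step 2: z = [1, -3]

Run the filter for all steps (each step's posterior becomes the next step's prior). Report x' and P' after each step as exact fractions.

step 0: x̄ = F·x = [-3, -9]
step 0: P̄ = F·P·Fᵀ + Q = [6 6; 6 25]
step 0: y = z − H·x̄ = [-20, 8]
step 0: S = H·P̄·Hᵀ + R = [117 -72; -72 56]
step 0: K = P̄·Hᵀ·S⁻¹ = [-2/57 21/76; -139/171 -55/76]
step 0: x' = x̄ + K·y = [-5/57, 251/171]
step 0: P' = (I − K·H)·P̄ = [7/38 -55/114; -55/114 1051/342]
step 1: x̄ = F·x = [-5/57, 206/171]
step 1: P̄ = F·P·Fᵀ + Q = [159/38 4/57; 4/57 827/171]
step 1: y = z − H·x̄ = [503/171, -14/19]
step 1: S = H·P̄·Hᵀ + R = [15361/342 -1439/38; -1439/38 1507/38]
step 1: K = P̄·Hᵀ·S⁻¹ = [-8634/118751 29343/118751; -65723/118751 -62127/118751]
step 1: x' = x̄ + K·y = [-57435/118751, -4491/118751]
step 1: P' = (I − K·H)·P̄ = [19562/118751 -41418/118751; -41418/118751 255700/118751]
step 2: x̄ = F·x = [-57435/118751, -176796/118751]
step 2: P̄ = F·P·Fᵀ + Q = [494566/118751 17268/118751; 17268/118751 539503/118751]
step 2: y = z − H·x̄ = [-230350/118751, -183948/118751]
step 2: S = H·P̄·Hᵀ + R = [5331707/118751 -4502898/118751; -4502898/118751 4688596/118751]
step 2: K = P̄·Hᵀ·S⁻¹ = [-750483/9941242 4850259/19882484; -5345495/9941242 -10047879/19882484]
step 2: x' = x̄ + K·y = [-3554493/4970621, 1675382/4970621]
step 2: P' = (I − K·H)·P̄ = [1616753/9941242 -3349293/9941242; -3349293/9941242 20738869/9941242]

step 0: x' = [-5/57, 251/171], P' = [7/38 -55/114; -55/114 1051/342]
step 1: x' = [-57435/118751, -4491/118751], P' = [19562/118751 -41418/118751; -41418/118751 255700/118751]
step 2: x' = [-3554493/4970621, 1675382/4970621], P' = [1616753/9941242 -3349293/9941242; -3349293/9941242 20738869/9941242]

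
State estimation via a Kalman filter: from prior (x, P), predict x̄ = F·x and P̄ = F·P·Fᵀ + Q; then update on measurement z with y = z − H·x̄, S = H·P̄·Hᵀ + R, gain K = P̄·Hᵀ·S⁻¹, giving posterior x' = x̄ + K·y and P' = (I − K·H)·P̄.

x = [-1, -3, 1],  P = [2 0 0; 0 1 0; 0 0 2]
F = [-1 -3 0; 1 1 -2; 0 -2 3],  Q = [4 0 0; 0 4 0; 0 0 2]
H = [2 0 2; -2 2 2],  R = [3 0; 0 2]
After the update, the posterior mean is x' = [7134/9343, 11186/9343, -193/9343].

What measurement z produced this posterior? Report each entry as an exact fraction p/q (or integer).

z = [1, 1]

x̄ = F·x = [10, -6, 9]
P̄ = F·P·Fᵀ + Q = [15 -5 6; -5 15 -14; 6 -14 24]
S = H·P̄·Hᵀ + R = [207 -40; -40 98]
K = P̄·Hᵀ·S⁻¹ = [1498/9343 -2058/9343; -1622/9343 482/9343; 3100/9343 2028/9343]
x' − x̄ = [-86296/9343, 67244/9343, -84280/9343] = K·y
y = (KᵀK)⁻¹·Kᵀ·(x' − x̄) = [-37, 15]
z = y + H·x̄ = [-37, 15] + [38, -14] = [1, 1]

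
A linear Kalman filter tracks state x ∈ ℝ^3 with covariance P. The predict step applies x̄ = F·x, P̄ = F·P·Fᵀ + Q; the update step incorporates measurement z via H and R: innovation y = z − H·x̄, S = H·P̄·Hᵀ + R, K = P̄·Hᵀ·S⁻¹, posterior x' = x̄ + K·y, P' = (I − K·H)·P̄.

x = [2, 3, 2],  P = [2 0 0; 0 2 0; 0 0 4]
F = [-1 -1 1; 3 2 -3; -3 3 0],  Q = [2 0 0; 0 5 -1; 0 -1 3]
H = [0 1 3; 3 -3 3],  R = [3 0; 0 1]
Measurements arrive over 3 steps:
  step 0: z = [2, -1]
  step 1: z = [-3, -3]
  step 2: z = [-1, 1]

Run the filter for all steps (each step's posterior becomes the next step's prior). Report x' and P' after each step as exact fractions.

step 0: x' = [-462989/578017, 105176/578017, 372799/578017], P' = [996654/578017 702774/578017 -280828/578017; 702774/578017 637095/578017 -103995/578017; -280828/578017 -103995/578017 189647/578017]
step 1: x' = [-6986980300/37738391171, -690094356/37738391171, -30999585299/37738391171], P' = [63581261904/37738391171 45004926654/37738391171 -17661626760/37738391171; 45004926654/37738391171 40814310066/37738391171 -6657595380/37738391171; -17661626760/37738391171 -6657595380/37738391171 11811562556/37738391171]
step 2: x' = [466434730157551/2380341861839041, -714112015418071/2380341861839041, -388265573972218/2380341861839041], P' = [4008762840721896/2380341861839041 2838041005485978/2380341861839041 -1112983594910478/2380341861839041; 2838041005485978/2380341861839041 2574093914048037/2380341861839041 -419526975504231/2380341861839041; -1112983594910478/2380341861839041 -419526975504231/2380341861839041 744366356689201/2380341861839041]

step 0: x̄ = F·x = [-3, 6, 3]
step 0: P̄ = F·P·Fᵀ + Q = [10 -22 0; -22 67 -7; 0 -7 39]
step 0: y = z − H·x̄ = [-13, 17]
step 0: S = H·P̄·Hᵀ + R = [379 126; 126 1567]
step 0: K = P̄·Hᵀ·S⁻¹ = [-46570/578017 39156/578017; 108370/578017 -114948/578017; 154982/578017 38442/578017]
step 0: x' = x̄ + K·y = [-462989/578017, 105176/578017, 372799/578017]
step 0: P' = (I − K·H)·P̄ = [996654/578017 702774/578017 -280828/578017; 702774/578017 637095/578017 -103995/578017; -280828/578017 -103995/578017 189647/578017]
step 1: x̄ = F·x = [730612/578017, -2297012/578017, 1704495/578017]
step 1: P̄ = F·P·Fᵀ + Q = [5154624/578017 -10551906/578017 1609176/578017; -10551906/578017 30851306/578017 -5208508/578017; 1609176/578017 -5208508/578017 3787860/578017]
step 1: y = z − H·x̄ = [-413684/52547, -15930408/578017]
step 1: S = H·P̄·Hᵀ + R = [292769/4777 -4035024/52547; -4035024/52547 671374747/578017]
step 1: K = P̄·Hᵀ·S⁻¹ = [-2659984542/37738391171 2744125470/37738391171; 6947174642/37738391171 -7400936376/37738391171; 9592364096/37738391171 2422593528/37738391171]
step 1: x' = x̄ + K·y = [-6986980300/37738391171, -690094356/37738391171, -30999585299/37738391171]
step 1: P' = (I − K·H)·P̄ = [63581261904/37738391171 45004926654/37738391171 -17661626760/37738391171; 45004926654/37738391171 40814310066/37738391171 -6657595380/37738391171; -17661626760/37738391171 -6657595380/37738391171 11811562556/37738391171]
step 2: x̄ = F·x = [-23322510643/37738391171, 70657626285/37738391171, 18890657832/37738391171]
step 2: P̄ = F·P·Fᵀ + Q = [330332214456/37738391171 -672089464242/37738391171 101312949654/37738391171; -672089464242/37738391171 1968344162347/37738391171 -329105390369/37738391171; 101312949654/37738391171 -329105390369/37738391171 242686641471/37738391171]
step 2: y = z − H·x̄ = [-165067990952/37738391171, 263006828459/37738391171]
step 2: S = H·P̄·Hᵀ + R = [2291106766885/37738391171 -2850672217428/37738391171; -2850672217428/37738391171 42755146032407/37738391171]
step 2: K = P̄·Hᵀ·S⁻¹ = [-166969926415152/2380341861839041 173214720976320/2380341861839041; 438504329178448/2380341861839041 -466739652198870/2380341861839041; 604524031521124/2380341861839041 152729211848862/2380341861839041]
step 2: x' = x̄ + K·y = [466434730157551/2380341861839041, -714112015418071/2380341861839041, -388265573972218/2380341861839041]
step 2: P' = (I − K·H)·P̄ = [4008762840721896/2380341861839041 2838041005485978/2380341861839041 -1112983594910478/2380341861839041; 2838041005485978/2380341861839041 2574093914048037/2380341861839041 -419526975504231/2380341861839041; -1112983594910478/2380341861839041 -419526975504231/2380341861839041 744366356689201/2380341861839041]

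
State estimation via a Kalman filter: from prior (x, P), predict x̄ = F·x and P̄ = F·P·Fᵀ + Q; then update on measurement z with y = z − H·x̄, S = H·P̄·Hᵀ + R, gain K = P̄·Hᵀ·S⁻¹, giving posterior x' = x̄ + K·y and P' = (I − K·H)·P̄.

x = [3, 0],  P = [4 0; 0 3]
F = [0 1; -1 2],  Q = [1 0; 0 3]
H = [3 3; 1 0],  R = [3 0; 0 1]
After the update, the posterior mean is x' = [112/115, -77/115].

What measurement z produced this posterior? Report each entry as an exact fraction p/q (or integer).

x̄ = F·x = [0, -3]
P̄ = F·P·Fᵀ + Q = [4 6; 6 19]
S = H·P̄·Hᵀ + R = [318 30; 30 5]
K = P̄·Hᵀ·S⁻¹ = [1/23 62/115; 13/46 -57/115]
x' − x̄ = [112/115, 268/115] = K·y
y = (KᵀK)⁻¹·Kᵀ·(x' − x̄) = [10, 1]
z = y + H·x̄ = [10, 1] + [-9, 0] = [1, 1]

z = [1, 1]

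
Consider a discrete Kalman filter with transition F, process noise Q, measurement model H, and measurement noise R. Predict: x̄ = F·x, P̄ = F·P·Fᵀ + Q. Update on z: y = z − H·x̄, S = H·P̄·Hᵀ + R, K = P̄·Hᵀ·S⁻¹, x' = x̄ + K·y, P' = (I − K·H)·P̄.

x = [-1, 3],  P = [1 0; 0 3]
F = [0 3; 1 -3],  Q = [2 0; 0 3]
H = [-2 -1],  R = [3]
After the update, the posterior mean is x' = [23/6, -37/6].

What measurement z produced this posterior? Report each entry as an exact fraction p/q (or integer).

x̄ = F·x = [9, -10]
P̄ = F·P·Fᵀ + Q = [29 -27; -27 31]
S = H·P̄·Hᵀ + R = [42]
K = P̄·Hᵀ·S⁻¹ = [-31/42; 23/42]
x' − x̄ = [-31/6, 23/6] = K·y
y = (KᵀK)⁻¹·Kᵀ·(x' − x̄) = [7]
z = y + H·x̄ = [7] + [-8] = [-1]

z = [-1]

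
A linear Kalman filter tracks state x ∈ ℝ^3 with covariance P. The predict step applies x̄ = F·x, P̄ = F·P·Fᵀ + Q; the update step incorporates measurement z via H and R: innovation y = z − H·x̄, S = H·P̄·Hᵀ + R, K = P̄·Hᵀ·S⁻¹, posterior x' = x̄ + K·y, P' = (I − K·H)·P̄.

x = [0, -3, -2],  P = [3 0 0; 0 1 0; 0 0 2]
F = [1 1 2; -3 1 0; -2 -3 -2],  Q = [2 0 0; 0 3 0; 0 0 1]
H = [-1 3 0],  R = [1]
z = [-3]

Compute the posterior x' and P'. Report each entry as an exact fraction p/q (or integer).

x' = [-62/9, -1127/342, 2192/171]
P' = [88/9 29/9 -91/9; 29/9 401/342 -566/171; -91/9 -566/171 3208/171]

x̄ = F·x = [-7, -3, 13]
P̄ = F·P·Fᵀ + Q = [14 -8 -17; -8 31 15; -17 15 30]
y = z − H·x̄ = [-1]
S = H·P̄·Hᵀ + R = [342]
K = P̄·Hᵀ·S⁻¹ = [-1/9; 101/342; 31/171]
x' = x̄ + K·y = [-62/9, -1127/342, 2192/171]
P' = (I − K·H)·P̄ = [88/9 29/9 -91/9; 29/9 401/342 -566/171; -91/9 -566/171 3208/171]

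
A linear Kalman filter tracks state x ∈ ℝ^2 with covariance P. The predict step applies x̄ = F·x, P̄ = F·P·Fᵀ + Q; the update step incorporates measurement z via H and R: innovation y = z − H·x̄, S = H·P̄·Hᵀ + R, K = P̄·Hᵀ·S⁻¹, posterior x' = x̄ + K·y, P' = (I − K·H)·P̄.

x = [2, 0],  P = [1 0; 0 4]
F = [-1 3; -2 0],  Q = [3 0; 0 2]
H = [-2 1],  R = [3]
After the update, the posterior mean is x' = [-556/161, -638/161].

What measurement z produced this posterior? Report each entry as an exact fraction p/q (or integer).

z = [3]

x̄ = F·x = [-2, -4]
P̄ = F·P·Fᵀ + Q = [40 2; 2 6]
S = H·P̄·Hᵀ + R = [161]
K = P̄·Hᵀ·S⁻¹ = [-78/161; 2/161]
x' − x̄ = [-234/161, 6/161] = K·y
y = (KᵀK)⁻¹·Kᵀ·(x' − x̄) = [3]
z = y + H·x̄ = [3] + [0] = [3]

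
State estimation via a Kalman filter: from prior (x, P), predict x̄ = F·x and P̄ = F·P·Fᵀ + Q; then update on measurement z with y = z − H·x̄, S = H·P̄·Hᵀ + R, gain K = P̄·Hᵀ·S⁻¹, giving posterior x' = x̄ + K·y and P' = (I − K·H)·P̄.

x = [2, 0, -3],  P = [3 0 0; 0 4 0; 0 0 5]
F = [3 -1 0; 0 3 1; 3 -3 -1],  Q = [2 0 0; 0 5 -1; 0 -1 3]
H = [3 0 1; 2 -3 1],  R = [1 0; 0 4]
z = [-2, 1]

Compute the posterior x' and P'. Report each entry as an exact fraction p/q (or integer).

x̄ = F·x = [6, -3, 9]
P̄ = F·P·Fᵀ + Q = [33 -12 39; -12 46 -42; 39 -42 71]
y = z − H·x̄ = [-29, -29]
S = H·P̄·Hᵀ + R = [603 698; 698 1173]
K = P̄·Hᵀ·S⁻¹ = [63456/220115 -11301/220115; 50898/220115 -68568/220115; 4082/31445 4943/31445]
x' = x̄ + K·y = [-2019/2317, -1557/2317, 224/331]
P' = (I − K·H)·P̄ = [100308/220115 2784/220115 -33924/31445; 2784/220115 107462/220115 6078/31445; -33924/31445 6078/31445 105854/31445]

x' = [-2019/2317, -1557/2317, 224/331]
P' = [100308/220115 2784/220115 -33924/31445; 2784/220115 107462/220115 6078/31445; -33924/31445 6078/31445 105854/31445]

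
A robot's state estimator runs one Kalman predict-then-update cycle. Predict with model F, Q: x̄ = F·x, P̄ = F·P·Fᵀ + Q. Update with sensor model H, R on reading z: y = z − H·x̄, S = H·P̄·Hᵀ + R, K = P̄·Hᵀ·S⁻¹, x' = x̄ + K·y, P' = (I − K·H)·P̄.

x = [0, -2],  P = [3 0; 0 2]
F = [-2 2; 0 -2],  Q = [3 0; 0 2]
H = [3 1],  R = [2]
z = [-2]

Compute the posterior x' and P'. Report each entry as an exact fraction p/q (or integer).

x̄ = F·x = [-4, 4]
P̄ = F·P·Fᵀ + Q = [23 -8; -8 10]
y = z − H·x̄ = [6]
S = H·P̄·Hᵀ + R = [171]
K = P̄·Hᵀ·S⁻¹ = [61/171; -14/171]
x' = x̄ + K·y = [-106/57, 200/57]
P' = (I − K·H)·P̄ = [212/171 -514/171; -514/171 1514/171]

x' = [-106/57, 200/57]
P' = [212/171 -514/171; -514/171 1514/171]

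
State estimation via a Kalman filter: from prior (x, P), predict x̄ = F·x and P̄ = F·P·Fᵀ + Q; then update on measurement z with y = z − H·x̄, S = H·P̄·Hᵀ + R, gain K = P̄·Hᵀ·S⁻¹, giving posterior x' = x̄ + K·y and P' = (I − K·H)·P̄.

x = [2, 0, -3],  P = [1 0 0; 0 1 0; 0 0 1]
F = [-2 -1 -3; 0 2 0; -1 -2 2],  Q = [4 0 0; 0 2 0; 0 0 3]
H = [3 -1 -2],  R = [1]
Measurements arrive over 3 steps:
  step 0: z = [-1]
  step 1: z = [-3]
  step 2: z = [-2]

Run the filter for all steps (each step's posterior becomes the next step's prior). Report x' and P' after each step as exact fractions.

step 0: x̄ = F·x = [5, 0, -8]
step 0: P̄ = F·P·Fᵀ + Q = [18 -2 -2; -2 6 -4; -2 -4 12]
step 0: y = z − H·x̄ = [-32]
step 0: S = H·P̄·Hᵀ + R = [237]
step 0: K = P̄·Hᵀ·S⁻¹ = [20/79; -4/237; -26/237]
step 0: x' = x̄ + K·y = [-245/79, 128/237, -1064/237]
step 0: P' = (I − K·H)·P̄ = [222/79 -78/79 362/79; -78/79 1406/237 -1052/237; 362/79 -1052/237 2168/237]
step 1: x̄ = F·x = [4534/237, 256/237, -1649/237]
step 1: P̄ = F·P·Fᵀ + Q = [30314/237 4436/237 -15328/237; 4436/237 6098/237 -9364/237; -15328/237 -9364/237 18809/237]
step 1: y = z − H·x̄ = [-5785/79]
step 1: S = H·P̄·Hᵀ + R = [158087/79]
step 1: K = P̄·Hᵀ·S⁻¹ = [39054/158087; 8646/158087; -24746/158087]
step 1: x' = x̄ + K·y = [493472/474261, -1387102/474261, 2136473/474261]
step 1: P' = (I − K·H)·P̄ = [2741830/474261 -3945680/474261 6027004/474261; -3945680/474261 9363982/474261 -10613480/474261; 6027004/474261 -10613480/474261 14384365/474261]
step 2: x̄ = F·x = [-2003087/158087, -2774204/474261, 6553678/474261]
step 2: P̄ = F·P·Fᵀ + Q = [48182693/158087 20245212/158087 -43434630/158087; 20245212/158087 38404450/474261 -72018488/474261; -43434630/158087 -72018488/474261 144175105/474261]
step 2: y = z − H·x̄ = [9137471/158087]
step 2: S = H·P̄·Hᵀ + R = [942556918/158087]
step 2: K = P̄·Hᵀ·S⁻¹ = [211172127/942556918; 47973239/471278459; -101207232/471278459]
step 2: x' = x̄ + K·y = [262865873/942556918, 48325633/1413835377, 1987973878/1413835377]
step 2: P' = (I − K·H)·P̄ = [5195009035/942556918 -3728824035/471278459 5707875762/471278459; -3728824035/471278459 27140751952/1413835377 -30422043992/1413835377; 5707875762/471278459 -30422043992/1413835377 41048273773/1413835377]

step 0: x' = [-245/79, 128/237, -1064/237], P' = [222/79 -78/79 362/79; -78/79 1406/237 -1052/237; 362/79 -1052/237 2168/237]
step 1: x' = [493472/474261, -1387102/474261, 2136473/474261], P' = [2741830/474261 -3945680/474261 6027004/474261; -3945680/474261 9363982/474261 -10613480/474261; 6027004/474261 -10613480/474261 14384365/474261]
step 2: x' = [262865873/942556918, 48325633/1413835377, 1987973878/1413835377], P' = [5195009035/942556918 -3728824035/471278459 5707875762/471278459; -3728824035/471278459 27140751952/1413835377 -30422043992/1413835377; 5707875762/471278459 -30422043992/1413835377 41048273773/1413835377]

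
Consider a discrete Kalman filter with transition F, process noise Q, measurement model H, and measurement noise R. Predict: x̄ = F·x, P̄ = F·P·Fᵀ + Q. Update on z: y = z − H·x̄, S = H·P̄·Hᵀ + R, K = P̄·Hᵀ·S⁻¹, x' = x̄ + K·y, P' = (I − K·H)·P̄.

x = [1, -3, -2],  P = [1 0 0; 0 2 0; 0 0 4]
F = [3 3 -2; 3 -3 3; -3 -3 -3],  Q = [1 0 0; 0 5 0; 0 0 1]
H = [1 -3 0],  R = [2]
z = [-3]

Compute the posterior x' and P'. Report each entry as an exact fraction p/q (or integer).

x' = [719/856, 1107/856, 5799/428]
P' = [17215/856 5643/856 -6861/428; 5643/856 2039/856 -2313/428; -6861/428 -2313/428 12175/214]

x̄ = F·x = [-2, 6, 12]
P̄ = F·P·Fᵀ + Q = [44 -33 -3; -33 68 -27; -3 -27 64]
y = z − H·x̄ = [17]
S = H·P̄·Hᵀ + R = [856]
K = P̄·Hᵀ·S⁻¹ = [143/856; -237/856; 39/428]
x' = x̄ + K·y = [719/856, 1107/856, 5799/428]
P' = (I − K·H)·P̄ = [17215/856 5643/856 -6861/428; 5643/856 2039/856 -2313/428; -6861/428 -2313/428 12175/214]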